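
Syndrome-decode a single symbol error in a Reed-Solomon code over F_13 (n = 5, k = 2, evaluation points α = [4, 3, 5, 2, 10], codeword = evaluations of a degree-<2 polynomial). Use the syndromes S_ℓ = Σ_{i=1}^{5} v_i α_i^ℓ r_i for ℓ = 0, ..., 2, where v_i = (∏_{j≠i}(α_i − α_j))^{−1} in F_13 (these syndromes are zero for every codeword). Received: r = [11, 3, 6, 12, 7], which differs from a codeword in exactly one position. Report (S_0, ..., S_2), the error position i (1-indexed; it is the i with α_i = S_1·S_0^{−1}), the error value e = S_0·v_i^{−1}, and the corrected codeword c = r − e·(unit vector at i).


S = (12, 11, 9), error at position 4, error magnitude e = 4, c = [11, 3, 6, 8, 7].

Step 1: column multipliers v_i = (∏_{j≠i}(α_i − α_j))^{−1} mod 13.
  i = 1 (α = 4): (4−3)(4−5)(4−2)(4−10) = 1·(−1)·2·(−6) = 12 ≡ 12, so v_1 = 12^{−1} = 12 (mod 13).
  i = 2 (α = 3): (3−4)(3−5)(3−2)(3−10) = (−1)·(−2)·1·(−7) = −14 ≡ 12, so v_2 = 12^{−1} = 12 (mod 13).
  i = 3 (α = 5): (5−4)(5−3)(5−2)(5−10) = 1·2·3·(−5) = −30 ≡ 9, so v_3 = 9^{−1} = 3 (mod 13).
  i = 4 (α = 2): (2−4)(2−3)(2−5)(2−10) = (−2)·(−1)·(−3)·(−8) = 48 ≡ 9, so v_4 = 9^{−1} = 3 (mod 13).
  i = 5 (α = 10): (10−4)(10−3)(10−5)(10−2) = 6·7·5·8 = 1680 ≡ 3, so v_5 = 3^{−1} = 9 (mod 13).
  v = [12, 12, 3, 3, 9].
Step 2: syndromes of r = [11, 3, 6, 12, 7] (all sums mod 13).
  S_0 = Σ v_i r_i = 12·11 + 12·3 + 3·6 + 3·12 + 9·7 = 285 ≡ 12.
  S_1 = Σ v_i α_i r_i = 12·4·11 + 12·3·3 + 3·5·6 + 3·2·12 + 9·10·7 = 1428 ≡ 11.
  α_i^2 mod 13 = [3, 9, 12, 4, 9].
  S_2 = Σ v_i α_i^2 r_i = 12·3·11 + 12·9·3 + 3·12·6 + 3·4·12 + 9·9·7 = 1647 ≡ 9.
  S = (12, 11, 9) ≠ 0, so r is not a codeword (an error is present).
Step 3: locate the error. For a single error e at position i, S_ℓ = v_i·e·α_i^ℓ, so α_err = S_1/S_0.
  S_0^{−1} = 12^{−1} = 12 (mod 13), so α_err = 11·12 = 132 ≡ 2 = α_4. Error position i = 4.
  Consistency check: S_2/S_1 = 9·6 = 54 ≡ 2 = α_err ✓ (single-error assumption holds).
Step 4: error magnitude e = S_0/v_4 = S_0·∏_{j≠4}(α_4 − α_j) = 12·9 = 108 ≡ 4 (mod 13).
Step 5: correct position 4: c_4 = r_4 − e = 12 − 4 ≡ 8 (mod 13). Hence c = [11, 3, 6, 8, 7].
  Check: interpolating c through the α_i gives m(x) = 5 + 8·x (degree < 2) with m(α_i) = c_i for every i, so c is indeed a codeword.


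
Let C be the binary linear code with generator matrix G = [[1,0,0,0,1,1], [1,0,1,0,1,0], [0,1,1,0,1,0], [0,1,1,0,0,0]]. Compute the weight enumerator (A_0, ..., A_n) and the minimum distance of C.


Weight distribution: A_0 = 1, A_1 = 1, A_2 = 6, A_3 = 6, A_4 = 1, A_5 = 1. Minimum distance d = 1.

Enumerate all 2^4 = 16 messages m ∈ F_2^4.
For each, compute codeword c = mG in F_2^6, then tally its weight.
  m = 0000 → c = 000000, weight = 0.
  m = 1000 → c = 100011, weight = 3.
  m = 0100 → c = 101010, weight = 3.
  m = 1100 → c = 001001, weight = 2.
  m = 0010 → c = 011010, weight = 3.
  m = 1010 → c = 111001, weight = 4.
  m = 0110 → c = 110000, weight = 2.
  m = 1110 → c = 010011, weight = 3.
  m = 0001 → c = 011000, weight = 2.
  m = 1001 → c = 111011, weight = 5.
  m = 0101 → c = 110010, weight = 3.
  m = 1101 → c = 010001, weight = 2.
  m = 0011 → c = 000010, weight = 1.
  m = 1011 → c = 100001, weight = 2.
  m = 0111 → c = 101000, weight = 2.
  m = 1111 → c = 001011, weight = 3.
Tally weights:
  weight 0: 1 codewords.
  weight 1: 1 codewords.
  weight 2: 6 codewords.
  weight 3: 6 codewords.
  weight 4: 1 codewords.
  weight 5: 1 codewords.
Minimum distance d = smallest w > 0 with A_w > 0 = 1.
Sanity: Σ A_w = 16 = 2^4 = 16 ✓.


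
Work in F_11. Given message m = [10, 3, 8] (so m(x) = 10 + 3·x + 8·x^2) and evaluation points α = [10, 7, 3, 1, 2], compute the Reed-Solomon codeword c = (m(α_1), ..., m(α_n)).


c = [4, 5, 3, 10, 4]

Message polynomial: m(x) = 10 + 3·x + 8·x^2 (mod 11).
For each evaluation point α_i, compute m(α_i) mod 11:
  α_1 = 10: Horner steps 8 → 6 → 4, so m(10) = 4.
  α_2 = 7: Horner steps 8 → 4 → 5, so m(7) = 5.
  α_3 = 3: Horner steps 8 → 5 → 3, so m(3) = 3.
  α_4 = 1: Horner steps 8 → 0 → 10, so m(1) = 10.
  α_5 = 2: Horner steps 8 → 8 → 4, so m(2) = 4.
Codeword c = [4, 5, 3, 10, 4] ∈ F_11^5.


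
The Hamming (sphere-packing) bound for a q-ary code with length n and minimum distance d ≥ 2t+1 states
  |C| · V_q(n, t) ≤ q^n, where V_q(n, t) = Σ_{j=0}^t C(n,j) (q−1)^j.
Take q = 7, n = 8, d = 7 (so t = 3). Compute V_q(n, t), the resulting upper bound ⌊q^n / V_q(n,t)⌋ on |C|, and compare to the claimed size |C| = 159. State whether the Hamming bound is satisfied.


V_q(n, t) = 13153, q^n = 5764801, Hamming bound = 438, |C| = 159 ≤ bound (satisfied).

Step 1: Compute V_q(n, t) = Σ_{j=0}^3 C(n, j) (q−1)^j.
  j = 0: C(8,0)·(6)^0 = 1·1 = 1.
  j = 1: C(8,1)·(6)^1 = 8·6 = 48.
  j = 2: C(8,2)·(6)^2 = 28·36 = 1008.
  j = 3: C(8,3)·(6)^3 = 56·216 = 12096.
  V_q(n, t) = 1 + 48 + 1008 + 12096 = 13153.
Step 2: q^n = 7^8 = 5764801.
Step 3: Hamming bound ⌊q^n / V_q(n,t)⌋ = ⌊5764801/13153⌋ = 438.
Step 4: Compare |C| = 159 to 438: satisfied.
The claimed |C| lies below the Hamming bound.


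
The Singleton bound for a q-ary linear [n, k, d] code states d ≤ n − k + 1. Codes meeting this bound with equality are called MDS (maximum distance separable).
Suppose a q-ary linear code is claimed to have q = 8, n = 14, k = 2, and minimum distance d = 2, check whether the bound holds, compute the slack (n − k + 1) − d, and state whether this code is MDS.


Singleton RHS = n − k + 1 = 13, slack = 11, bound satisfied, not MDS.

Singleton bound: d ≤ n − k + 1.
Here n = 14, k = 2, so n − k + 1 = 13.
Given d = 2, check d ≤ 13: YES.
Slack = (n − k + 1) − d = 11.
The code is NOT MDS (slack = 11 > 0).
Description: the claimed parameters are [14, 2, 2]_8; such a code would be non-MDS.


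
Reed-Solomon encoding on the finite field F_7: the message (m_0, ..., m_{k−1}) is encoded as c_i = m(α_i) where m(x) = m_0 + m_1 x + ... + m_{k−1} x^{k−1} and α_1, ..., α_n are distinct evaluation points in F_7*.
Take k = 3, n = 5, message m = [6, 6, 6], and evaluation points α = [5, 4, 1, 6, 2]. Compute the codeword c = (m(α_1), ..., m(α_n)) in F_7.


c = [4, 0, 4, 6, 0]

Message polynomial: m(x) = 6 + 6·x + 6·x^2 (mod 7).
For each evaluation point α_i, compute m(α_i) mod 7:
  α_1 = 5: Horner steps 6 → 1 → 4, so m(5) = 4.
  α_2 = 4: Horner steps 6 → 2 → 0, so m(4) = 0.
  α_3 = 1: Horner steps 6 → 5 → 4, so m(1) = 4.
  α_4 = 6: Horner steps 6 → 0 → 6, so m(6) = 6.
  α_5 = 2: Horner steps 6 → 4 → 0, so m(2) = 0.
Codeword c = [4, 0, 4, 6, 0] ∈ F_7^5.


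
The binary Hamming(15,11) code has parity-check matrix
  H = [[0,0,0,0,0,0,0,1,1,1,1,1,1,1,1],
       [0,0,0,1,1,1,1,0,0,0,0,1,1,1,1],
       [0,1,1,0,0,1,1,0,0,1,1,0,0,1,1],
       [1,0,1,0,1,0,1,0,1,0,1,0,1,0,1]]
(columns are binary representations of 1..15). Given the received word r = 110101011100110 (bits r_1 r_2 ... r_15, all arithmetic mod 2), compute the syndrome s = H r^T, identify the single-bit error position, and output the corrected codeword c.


s = (1, 0, 0, 1)^T, error position = 9, corrected codeword c = 110101010100110

Compute s = H r^T mod 2 one row at a time:
  s_1 = 1 + 1 + 1 + 0 + 0 + 1 + 1 + 0 = 5 ≡ 1 (mod 2).
  s_2 = 1 + 0 + 1 + 0 + 0 + 1 + 1 + 0 = 4 ≡ 0 (mod 2).
  s_3 = 1 + 0 + 1 + 0 + 1 + 0 + 1 + 0 = 4 ≡ 0 (mod 2).
  s_4 = 1 + 0 + 0 + 0 + 1 + 0 + 1 + 0 = 3 ≡ 1 (mod 2).
s = (1, 0, 0, 1)^T — this equals column 9 of H (binary 1001), so error is at position 9.
Correct: flip bit 9 of r = 110101011100110 to get c = 110101010100110.


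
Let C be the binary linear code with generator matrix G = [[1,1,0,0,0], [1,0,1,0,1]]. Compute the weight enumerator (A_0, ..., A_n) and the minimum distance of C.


Weight distribution: A_0 = 1, A_2 = 1, A_3 = 2. Minimum distance d = 2.

Enumerate all 2^2 = 4 messages m ∈ F_2^2.
For each, compute codeword c = mG in F_2^5, then tally its weight.
  m = 00 → c = 00000, weight = 0.
  m = 10 → c = 11000, weight = 2.
  m = 01 → c = 10101, weight = 3.
  m = 11 → c = 01101, weight = 3.
Tally weights:
  weight 0: 1 codewords.
  weight 2: 1 codewords.
  weight 3: 2 codewords.
Minimum distance d = smallest w > 0 with A_w > 0 = 2.
Sanity: Σ A_w = 4 = 2^2 = 4 ✓.


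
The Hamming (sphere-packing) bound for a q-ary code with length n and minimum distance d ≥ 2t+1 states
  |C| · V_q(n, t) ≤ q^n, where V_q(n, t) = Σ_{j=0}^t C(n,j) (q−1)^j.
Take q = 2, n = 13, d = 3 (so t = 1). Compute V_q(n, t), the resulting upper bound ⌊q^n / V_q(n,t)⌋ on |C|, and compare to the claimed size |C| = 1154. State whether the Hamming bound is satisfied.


V_q(n, t) = 14, q^n = 8192, Hamming bound = 585, |C| = 1154 > bound (violated).

Step 1: Compute V_q(n, t) = Σ_{j=0}^1 C(n, j) (q−1)^j.
  j = 0: C(13,0)·(1)^0 = 1·1 = 1.
  j = 1: C(13,1)·(1)^1 = 13·1 = 13.
  V_q(n, t) = 1 + 13 = 14.
Step 2: q^n = 2^13 = 8192.
Step 3: Hamming bound ⌊q^n / V_q(n,t)⌋ = ⌊8192/14⌋ = 585.
Step 4: Compare |C| = 1154 to 585: violated.
The claimed |C| lies above the Hamming bound, so no 2-ary code of length 13 with d ≥ 3 can have 1154 codewords.


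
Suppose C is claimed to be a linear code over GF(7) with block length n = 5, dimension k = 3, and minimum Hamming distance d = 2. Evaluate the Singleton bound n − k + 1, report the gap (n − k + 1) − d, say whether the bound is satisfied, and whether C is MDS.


Singleton RHS = n − k + 1 = 3, slack = 1, bound satisfied, not MDS.

Singleton bound: d ≤ n − k + 1.
Here n = 5, k = 3, so n − k + 1 = 3.
Given d = 2, check d ≤ 3: YES.
Slack = (n − k + 1) − d = 1.
The code is NOT MDS (slack = 1 > 0).
Description: the claimed parameters are [5, 3, 2]_7; such a code would be non-MDS.


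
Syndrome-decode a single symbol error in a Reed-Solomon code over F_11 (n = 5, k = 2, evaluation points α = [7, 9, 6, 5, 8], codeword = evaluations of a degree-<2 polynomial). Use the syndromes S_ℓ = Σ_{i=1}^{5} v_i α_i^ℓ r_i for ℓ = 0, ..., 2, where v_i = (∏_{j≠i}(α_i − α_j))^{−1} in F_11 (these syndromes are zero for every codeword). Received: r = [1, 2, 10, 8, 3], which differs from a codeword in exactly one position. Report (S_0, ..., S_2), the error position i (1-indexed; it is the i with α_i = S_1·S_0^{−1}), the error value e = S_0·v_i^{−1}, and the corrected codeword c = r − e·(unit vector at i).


S = (4, 3, 5), error at position 2, error magnitude e = 8, c = [1, 5, 10, 8, 3].

Step 1: column multipliers v_i = (∏_{j≠i}(α_i − α_j))^{−1} mod 11.
  i = 1 (α = 7): (7−9)(7−6)(7−5)(7−8) = (−2)·1·2·(−1) = 4 ≡ 4, so v_1 = 4^{−1} = 3 (mod 11).
  i = 2 (α = 9): (9−7)(9−6)(9−5)(9−8) = 2·3·4·1 = 24 ≡ 2, so v_2 = 2^{−1} = 6 (mod 11).
  i = 3 (α = 6): (6−7)(6−9)(6−5)(6−8) = (−1)·(−3)·1·(−2) = −6 ≡ 5, so v_3 = 5^{−1} = 9 (mod 11).
  i = 4 (α = 5): (5−7)(5−9)(5−6)(5−8) = (−2)·(−4)·(−1)·(−3) = 24 ≡ 2, so v_4 = 2^{−1} = 6 (mod 11).
  i = 5 (α = 8): (8−7)(8−9)(8−6)(8−5) = 1·(−1)·2·3 = −6 ≡ 5, so v_5 = 5^{−1} = 9 (mod 11).
  v = [3, 6, 9, 6, 9].
Step 2: syndromes of r = [1, 2, 10, 8, 3] (all sums mod 11).
  S_0 = Σ v_i r_i = 3·1 + 6·2 + 9·10 + 6·8 + 9·3 = 180 ≡ 4.
  S_1 = Σ v_i α_i r_i = 3·7·1 + 6·9·2 + 9·6·10 + 6·5·8 + 9·8·3 = 1125 ≡ 3.
  α_i^2 mod 11 = [5, 4, 3, 3, 9].
  S_2 = Σ v_i α_i^2 r_i = 3·5·1 + 6·4·2 + 9·3·10 + 6·3·8 + 9·9·3 = 720 ≡ 5.
  S = (4, 3, 5) ≠ 0, so r is not a codeword (an error is present).
Step 3: locate the error. For a single error e at position i, S_ℓ = v_i·e·α_i^ℓ, so α_err = S_1/S_0.
  S_0^{−1} = 4^{−1} = 3 (mod 11), so α_err = 3·3 = 9 ≡ 9 = α_2. Error position i = 2.
  Consistency check: S_2/S_1 = 5·4 = 20 ≡ 9 = α_err ✓ (single-error assumption holds).
Step 4: error magnitude e = S_0/v_2 = S_0·∏_{j≠2}(α_2 − α_j) = 4·2 = 8 ≡ 8 (mod 11).
Step 5: correct position 2: c_2 = r_2 − e = 2 − 8 ≡ 5 (mod 11). Hence c = [1, 5, 10, 8, 3].
  Check: interpolating c through the α_i gives m(x) = 9 + 2·x (degree < 2) with m(α_i) = c_i for every i, so c is indeed a codeword.


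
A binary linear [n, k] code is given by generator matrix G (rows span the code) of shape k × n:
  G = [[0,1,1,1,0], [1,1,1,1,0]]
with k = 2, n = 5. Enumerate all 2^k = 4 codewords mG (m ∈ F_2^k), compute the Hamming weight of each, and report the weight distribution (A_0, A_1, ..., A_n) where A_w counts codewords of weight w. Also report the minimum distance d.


Weight distribution: A_0 = 1, A_1 = 1, A_3 = 1, A_4 = 1. Minimum distance d = 1.

Enumerate all 2^2 = 4 messages m ∈ F_2^2.
For each, compute codeword c = mG in F_2^5, then tally its weight.
  m = 00 → c = 00000, weight = 0.
  m = 10 → c = 01110, weight = 3.
  m = 01 → c = 11110, weight = 4.
  m = 11 → c = 10000, weight = 1.
Tally weights:
  weight 0: 1 codewords.
  weight 1: 1 codewords.
  weight 3: 1 codewords.
  weight 4: 1 codewords.
Minimum distance d = smallest w > 0 with A_w > 0 = 1.
Sanity: Σ A_w = 4 = 2^2 = 4 ✓.


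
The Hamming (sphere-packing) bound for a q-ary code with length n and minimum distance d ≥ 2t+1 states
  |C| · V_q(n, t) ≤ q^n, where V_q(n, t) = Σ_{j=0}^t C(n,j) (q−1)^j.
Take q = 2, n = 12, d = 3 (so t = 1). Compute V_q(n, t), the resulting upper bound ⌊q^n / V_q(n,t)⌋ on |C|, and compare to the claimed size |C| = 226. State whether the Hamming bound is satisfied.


V_q(n, t) = 13, q^n = 4096, Hamming bound = 315, |C| = 226 ≤ bound (satisfied).

Step 1: Compute V_q(n, t) = Σ_{j=0}^1 C(n, j) (q−1)^j.
  j = 0: C(12,0)·(1)^0 = 1·1 = 1.
  j = 1: C(12,1)·(1)^1 = 12·1 = 12.
  V_q(n, t) = 1 + 12 = 13.
Step 2: q^n = 2^12 = 4096.
Step 3: Hamming bound ⌊q^n / V_q(n,t)⌋ = ⌊4096/13⌋ = 315.
Step 4: Compare |C| = 226 to 315: satisfied.
The claimed |C| lies below the Hamming bound.


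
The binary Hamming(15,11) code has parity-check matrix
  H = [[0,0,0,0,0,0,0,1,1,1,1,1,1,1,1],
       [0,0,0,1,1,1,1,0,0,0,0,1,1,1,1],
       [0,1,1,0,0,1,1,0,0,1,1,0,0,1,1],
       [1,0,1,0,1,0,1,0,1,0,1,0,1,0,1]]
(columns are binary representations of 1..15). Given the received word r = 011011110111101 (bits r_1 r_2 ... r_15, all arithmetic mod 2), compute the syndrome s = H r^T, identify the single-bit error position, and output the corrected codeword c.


s = (0, 0, 1, 0)^T, error position = 2, corrected codeword c = 001011110111101

Compute s = H r^T mod 2 one row at a time:
  s_1 = 1 + 0 + 1 + 1 + 1 + 1 + 0 + 1 = 6 ≡ 0 (mod 2).
  s_2 = 0 + 1 + 1 + 1 + 1 + 1 + 0 + 1 = 6 ≡ 0 (mod 2).
  s_3 = 1 + 1 + 1 + 1 + 1 + 1 + 0 + 1 = 7 ≡ 1 (mod 2).
  s_4 = 0 + 1 + 1 + 1 + 0 + 1 + 1 + 1 = 6 ≡ 0 (mod 2).
s = (0, 0, 1, 0)^T — this equals column 2 of H (binary 0010), so error is at position 2.
Correct: flip bit 2 of r = 011011110111101 to get c = 001011110111101.


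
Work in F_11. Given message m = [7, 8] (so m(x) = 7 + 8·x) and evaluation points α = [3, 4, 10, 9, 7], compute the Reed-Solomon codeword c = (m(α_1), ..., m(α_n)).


c = [9, 6, 10, 2, 8]

Message polynomial: m(x) = 7 + 8·x (mod 11).
For each evaluation point α_i, compute m(α_i) mod 11:
  α_1 = 3: Horner steps 8 → 9, so m(3) = 9.
  α_2 = 4: Horner steps 8 → 6, so m(4) = 6.
  α_3 = 10: Horner steps 8 → 10, so m(10) = 10.
  α_4 = 9: Horner steps 8 → 2, so m(9) = 2.
  α_5 = 7: Horner steps 8 → 8, so m(7) = 8.
Codeword c = [9, 6, 10, 2, 8] ∈ F_11^5.


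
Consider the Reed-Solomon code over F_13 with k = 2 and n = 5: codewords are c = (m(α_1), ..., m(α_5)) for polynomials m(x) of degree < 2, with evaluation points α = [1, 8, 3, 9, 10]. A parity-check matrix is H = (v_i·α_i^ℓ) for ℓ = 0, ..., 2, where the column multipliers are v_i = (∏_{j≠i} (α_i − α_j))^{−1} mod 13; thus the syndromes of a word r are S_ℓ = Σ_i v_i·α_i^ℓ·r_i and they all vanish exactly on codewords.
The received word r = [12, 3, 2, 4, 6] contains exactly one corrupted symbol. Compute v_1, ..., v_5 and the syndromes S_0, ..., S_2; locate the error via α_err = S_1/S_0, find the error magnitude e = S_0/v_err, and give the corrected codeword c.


S = (8, 7, 11), error at position 4, error magnitude e = 6, c = [12, 3, 2, 11, 6].

Step 1: column multipliers v_i = (∏_{j≠i}(α_i − α_j))^{−1} mod 13.
  i = 1 (α = 1): (1−8)(1−3)(1−9)(1−10) = (−7)·(−2)·(−8)·(−9) = 1008 ≡ 7, so v_1 = 7^{−1} = 2 (mod 13).
  i = 2 (α = 8): (8−1)(8−3)(8−9)(8−10) = 7·5·(−1)·(−2) = 70 ≡ 5, so v_2 = 5^{−1} = 8 (mod 13).
  i = 3 (α = 3): (3−1)(3−8)(3−9)(3−10) = 2·(−5)·(−6)·(−7) = −420 ≡ 9, so v_3 = 9^{−1} = 3 (mod 13).
  i = 4 (α = 9): (9−1)(9−8)(9−3)(9−10) = 8·1·6·(−1) = −48 ≡ 4, so v_4 = 4^{−1} = 10 (mod 13).
  i = 5 (α = 10): (10−1)(10−8)(10−3)(10−9) = 9·2·7·1 = 126 ≡ 9, so v_5 = 9^{−1} = 3 (mod 13).
  v = [2, 8, 3, 10, 3].
Step 2: syndromes of r = [12, 3, 2, 4, 6] (all sums mod 13).
  S_0 = Σ v_i r_i = 2·12 + 8·3 + 3·2 + 10·4 + 3·6 = 112 ≡ 8.
  S_1 = Σ v_i α_i r_i = 2·1·12 + 8·8·3 + 3·3·2 + 10·9·4 + 3·10·6 = 774 ≡ 7.
  α_i^2 mod 13 = [1, 12, 9, 3, 9].
  S_2 = Σ v_i α_i^2 r_i = 2·1·12 + 8·12·3 + 3·9·2 + 10·3·4 + 3·9·6 = 648 ≡ 11.
  S = (8, 7, 11) ≠ 0, so r is not a codeword (an error is present).
Step 3: locate the error. For a single error e at position i, S_ℓ = v_i·e·α_i^ℓ, so α_err = S_1/S_0.
  S_0^{−1} = 8^{−1} = 5 (mod 13), so α_err = 7·5 = 35 ≡ 9 = α_4. Error position i = 4.
  Consistency check: S_2/S_1 = 11·2 = 22 ≡ 9 = α_err ✓ (single-error assumption holds).
Step 4: error magnitude e = S_0/v_4 = S_0·∏_{j≠4}(α_4 − α_j) = 8·4 = 32 ≡ 6 (mod 13).
Step 5: correct position 4: c_4 = r_4 − e = 4 − 6 ≡ 11 (mod 13). Hence c = [12, 3, 2, 11, 6].
  Check: interpolating c through the α_i gives m(x) = 4 + 8·x (degree < 2) with m(α_i) = c_i for every i, so c is indeed a codeword.


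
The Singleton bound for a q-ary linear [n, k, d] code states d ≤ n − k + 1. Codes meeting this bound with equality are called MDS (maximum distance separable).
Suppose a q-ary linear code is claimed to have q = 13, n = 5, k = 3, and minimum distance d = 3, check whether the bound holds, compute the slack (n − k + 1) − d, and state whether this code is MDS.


Singleton RHS = n − k + 1 = 3, slack = 0, bound satisfied, MDS.

Singleton bound: d ≤ n − k + 1.
Here n = 5, k = 3, so n − k + 1 = 3.
Given d = 3, check d ≤ 3: YES.
Slack = (n − k + 1) − d = 0.
The code is MDS (slack = 0).
Description: the claimed parameters are [5, 3, 3]_13; such a code would be MDS (meets Singleton bound).


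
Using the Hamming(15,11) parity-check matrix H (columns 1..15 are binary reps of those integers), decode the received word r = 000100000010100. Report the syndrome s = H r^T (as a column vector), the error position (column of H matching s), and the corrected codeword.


s = (0, 0, 1, 0)^T, error position = 2, corrected codeword c = 010100000010100

Compute s = H r^T mod 2 one row at a time:
  s_1 = 0 + 0 + 0 + 1 + 0 + 1 + 0 + 0 = 2 ≡ 0 (mod 2).
  s_2 = 1 + 0 + 0 + 0 + 0 + 1 + 0 + 0 = 2 ≡ 0 (mod 2).
  s_3 = 0 + 0 + 0 + 0 + 0 + 1 + 0 + 0 = 1 ≡ 1 (mod 2).
  s_4 = 0 + 0 + 0 + 0 + 0 + 1 + 1 + 0 = 2 ≡ 0 (mod 2).
s = (0, 0, 1, 0)^T — this equals column 2 of H (binary 0010), so error is at position 2.
Correct: flip bit 2 of r = 000100000010100 to get c = 010100000010100.


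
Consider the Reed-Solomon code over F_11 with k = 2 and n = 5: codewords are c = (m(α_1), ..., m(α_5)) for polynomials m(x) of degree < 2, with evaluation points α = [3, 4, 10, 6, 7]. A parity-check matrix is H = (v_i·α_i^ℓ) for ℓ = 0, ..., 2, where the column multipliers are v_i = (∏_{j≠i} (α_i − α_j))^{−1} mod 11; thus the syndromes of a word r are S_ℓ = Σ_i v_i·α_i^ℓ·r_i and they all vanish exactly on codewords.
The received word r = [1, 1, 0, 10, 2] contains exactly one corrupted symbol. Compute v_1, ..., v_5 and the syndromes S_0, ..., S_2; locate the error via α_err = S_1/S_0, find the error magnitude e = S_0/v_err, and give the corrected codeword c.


S = (1, 4, 5), error at position 2, error magnitude e = 8, c = [1, 4, 0, 10, 2].

Step 1: column multipliers v_i = (∏_{j≠i}(α_i − α_j))^{−1} mod 11.
  i = 1 (α = 3): (3−4)(3−10)(3−6)(3−7) = (−1)·(−7)·(−3)·(−4) = 84 ≡ 7, so v_1 = 7^{−1} = 8 (mod 11).
  i = 2 (α = 4): (4−3)(4−10)(4−6)(4−7) = 1·(−6)·(−2)·(−3) = −36 ≡ 8, so v_2 = 8^{−1} = 7 (mod 11).
  i = 3 (α = 10): (10−3)(10−4)(10−6)(10−7) = 7·6·4·3 = 504 ≡ 9, so v_3 = 9^{−1} = 5 (mod 11).
  i = 4 (α = 6): (6−3)(6−4)(6−10)(6−7) = 3·2·(−4)·(−1) = 24 ≡ 2, so v_4 = 2^{−1} = 6 (mod 11).
  i = 5 (α = 7): (7−3)(7−4)(7−10)(7−6) = 4·3·(−3)·1 = −36 ≡ 8, so v_5 = 8^{−1} = 7 (mod 11).
  v = [8, 7, 5, 6, 7].
Step 2: syndromes of r = [1, 1, 0, 10, 2] (all sums mod 11).
  S_0 = Σ v_i r_i = 8·1 + 7·1 + 5·0 + 6·10 + 7·2 = 89 ≡ 1.
  S_1 = Σ v_i α_i r_i = 8·3·1 + 7·4·1 + 5·10·0 + 6·6·10 + 7·7·2 = 510 ≡ 4.
  α_i^2 mod 11 = [9, 5, 1, 3, 5].
  S_2 = Σ v_i α_i^2 r_i = 8·9·1 + 7·5·1 + 5·1·0 + 6·3·10 + 7·5·2 = 357 ≡ 5.
  S = (1, 4, 5) ≠ 0, so r is not a codeword (an error is present).
Step 3: locate the error. For a single error e at position i, S_ℓ = v_i·e·α_i^ℓ, so α_err = S_1/S_0.
  S_0^{−1} = 1^{−1} = 1 (mod 11), so α_err = 4·1 = 4 ≡ 4 = α_2. Error position i = 2.
  Consistency check: S_2/S_1 = 5·3 = 15 ≡ 4 = α_err ✓ (single-error assumption holds).
Step 4: error magnitude e = S_0/v_2 = S_0·∏_{j≠2}(α_2 − α_j) = 1·8 = 8 ≡ 8 (mod 11).
Step 5: correct position 2: c_2 = r_2 − e = 1 − 8 ≡ 4 (mod 11). Hence c = [1, 4, 0, 10, 2].
  Check: interpolating c through the α_i gives m(x) = 3 + 3·x (degree < 2) with m(α_i) = c_i for every i, so c is indeed a codeword.


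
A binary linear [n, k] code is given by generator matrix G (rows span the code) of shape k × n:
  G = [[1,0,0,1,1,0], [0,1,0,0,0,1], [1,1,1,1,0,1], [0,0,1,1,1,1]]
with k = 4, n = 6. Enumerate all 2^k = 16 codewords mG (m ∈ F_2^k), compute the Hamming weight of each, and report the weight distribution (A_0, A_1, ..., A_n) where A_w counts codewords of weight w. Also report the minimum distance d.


Weight distribution: A_0 = 1, A_2 = 4, A_3 = 6, A_4 = 3, A_5 = 2. Minimum distance d = 2.

Enumerate all 2^4 = 16 messages m ∈ F_2^4.
For each, compute codeword c = mG in F_2^6, then tally its weight.
  m = 0000 → c = 000000, weight = 0.
  m = 1000 → c = 100110, weight = 3.
  m = 0100 → c = 010001, weight = 2.
  m = 1100 → c = 110111, weight = 5.
  m = 0010 → c = 111101, weight = 5.
  m = 1010 → c = 011011, weight = 4.
  m = 0110 → c = 101100, weight = 3.
  m = 1110 → c = 001010, weight = 2.
  m = 0001 → c = 001111, weight = 4.
  m = 1001 → c = 101001, weight = 3.
  m = 0101 → c = 011110, weight = 4.
  m = 1101 → c = 111000, weight = 3.
  m = 0011 → c = 110010, weight = 3.
  m = 1011 → c = 010100, weight = 2.
  m = 0111 → c = 100011, weight = 3.
  m = 1111 → c = 000101, weight = 2.
Tally weights:
  weight 0: 1 codewords.
  weight 2: 4 codewords.
  weight 3: 6 codewords.
  weight 4: 3 codewords.
  weight 5: 2 codewords.
Minimum distance d = smallest w > 0 with A_w > 0 = 2.
Sanity: Σ A_w = 16 = 2^4 = 16 ✓.


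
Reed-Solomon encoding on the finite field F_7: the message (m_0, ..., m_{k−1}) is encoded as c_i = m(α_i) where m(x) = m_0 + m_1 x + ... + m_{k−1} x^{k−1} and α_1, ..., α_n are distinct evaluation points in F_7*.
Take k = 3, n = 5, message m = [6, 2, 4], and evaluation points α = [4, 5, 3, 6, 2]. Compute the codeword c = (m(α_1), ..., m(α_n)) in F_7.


c = [1, 4, 6, 1, 5]

Message polynomial: m(x) = 6 + 2·x + 4·x^2 (mod 7).
For each evaluation point α_i, compute m(α_i) mod 7:
  α_1 = 4: Horner steps 4 → 4 → 1, so m(4) = 1.
  α_2 = 5: Horner steps 4 → 1 → 4, so m(5) = 4.
  α_3 = 3: Horner steps 4 → 0 → 6, so m(3) = 6.
  α_4 = 6: Horner steps 4 → 5 → 1, so m(6) = 1.
  α_5 = 2: Horner steps 4 → 3 → 5, so m(2) = 5.
Codeword c = [1, 4, 6, 1, 5] ∈ F_7^5.


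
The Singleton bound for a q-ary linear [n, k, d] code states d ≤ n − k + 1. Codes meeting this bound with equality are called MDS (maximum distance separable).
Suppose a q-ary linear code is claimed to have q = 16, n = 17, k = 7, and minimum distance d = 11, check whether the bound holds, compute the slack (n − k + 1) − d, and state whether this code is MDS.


Singleton RHS = n − k + 1 = 11, slack = 0, bound satisfied, MDS.

Singleton bound: d ≤ n − k + 1.
Here n = 17, k = 7, so n − k + 1 = 11.
Given d = 11, check d ≤ 11: YES.
Slack = (n − k + 1) − d = 0.
The code is MDS (slack = 0).
Description: the claimed parameters are [17, 7, 11]_16; such a code would be MDS (meets Singleton bound).


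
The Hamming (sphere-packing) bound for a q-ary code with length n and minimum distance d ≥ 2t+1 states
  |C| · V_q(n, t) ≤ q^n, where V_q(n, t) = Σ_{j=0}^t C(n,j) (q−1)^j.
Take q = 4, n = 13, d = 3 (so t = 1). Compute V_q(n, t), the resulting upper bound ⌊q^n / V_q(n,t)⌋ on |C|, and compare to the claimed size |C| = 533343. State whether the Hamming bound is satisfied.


V_q(n, t) = 40, q^n = 67108864, Hamming bound = 1677721, |C| = 533343 ≤ bound (satisfied).

Step 1: Compute V_q(n, t) = Σ_{j=0}^1 C(n, j) (q−1)^j.
  j = 0: C(13,0)·(3)^0 = 1·1 = 1.
  j = 1: C(13,1)·(3)^1 = 13·3 = 39.
  V_q(n, t) = 1 + 39 = 40.
Step 2: q^n = 4^13 = 67108864.
Step 3: Hamming bound ⌊q^n / V_q(n,t)⌋ = ⌊67108864/40⌋ = 1677721.
Step 4: Compare |C| = 533343 to 1677721: satisfied.
The claimed |C| lies below the Hamming bound.


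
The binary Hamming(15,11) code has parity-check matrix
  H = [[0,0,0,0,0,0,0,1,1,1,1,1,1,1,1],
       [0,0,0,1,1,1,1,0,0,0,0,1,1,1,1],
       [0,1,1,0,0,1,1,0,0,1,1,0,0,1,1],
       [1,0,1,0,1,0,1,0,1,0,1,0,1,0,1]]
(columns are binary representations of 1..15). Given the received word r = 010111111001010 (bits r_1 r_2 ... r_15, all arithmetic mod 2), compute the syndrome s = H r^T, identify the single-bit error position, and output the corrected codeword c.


s = (0, 0, 0, 1)^T, error position = 1, corrected codeword c = 110111111001010

Compute s = H r^T mod 2 one row at a time:
  s_1 = 1 + 1 + 0 + 0 + 1 + 0 + 1 + 0 = 4 ≡ 0 (mod 2).
  s_2 = 1 + 1 + 1 + 1 + 1 + 0 + 1 + 0 = 6 ≡ 0 (mod 2).
  s_3 = 1 + 0 + 1 + 1 + 0 + 0 + 1 + 0 = 4 ≡ 0 (mod 2).
  s_4 = 0 + 0 + 1 + 1 + 1 + 0 + 0 + 0 = 3 ≡ 1 (mod 2).
s = (0, 0, 0, 1)^T — this equals column 1 of H (binary 0001), so error is at position 1.
Correct: flip bit 1 of r = 010111111001010 to get c = 110111111001010.


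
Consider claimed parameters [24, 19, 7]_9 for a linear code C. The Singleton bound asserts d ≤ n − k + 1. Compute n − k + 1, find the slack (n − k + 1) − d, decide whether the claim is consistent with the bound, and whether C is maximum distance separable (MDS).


Singleton RHS = n − k + 1 = 6, slack = -1, bound violated (no such code; not MDS).

Singleton bound: d ≤ n − k + 1.
Here n = 24, k = 19, so n − k + 1 = 6.
Given d = 7, check d ≤ 6: NO.
Slack = (n − k + 1) − d = -1.
The slack is negative: d = 7 exceeds n − k + 1 = 6 by 1, so the Singleton bound is violated and no linear [24, 19, 7]_9 code can exist. In particular it is not MDS (MDS requires d = n − k + 1 exactly).
Description: the claimed parameters are [24, 19, 7]_9; such a code would be impossible (violates the Singleton bound).


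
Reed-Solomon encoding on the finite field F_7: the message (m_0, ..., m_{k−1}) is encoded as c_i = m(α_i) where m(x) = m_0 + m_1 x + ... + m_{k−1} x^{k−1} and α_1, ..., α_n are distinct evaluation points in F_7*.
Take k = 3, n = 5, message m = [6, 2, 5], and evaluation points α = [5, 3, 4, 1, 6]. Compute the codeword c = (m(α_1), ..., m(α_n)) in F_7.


c = [1, 1, 3, 6, 2]

Message polynomial: m(x) = 6 + 2·x + 5·x^2 (mod 7).
For each evaluation point α_i, compute m(α_i) mod 7:
  α_1 = 5: Horner steps 5 → 6 → 1, so m(5) = 1.
  α_2 = 3: Horner steps 5 → 3 → 1, so m(3) = 1.
  α_3 = 4: Horner steps 5 → 1 → 3, so m(4) = 3.
  α_4 = 1: Horner steps 5 → 0 → 6, so m(1) = 6.
  α_5 = 6: Horner steps 5 → 4 → 2, so m(6) = 2.
Codeword c = [1, 1, 3, 6, 2] ∈ F_7^5.


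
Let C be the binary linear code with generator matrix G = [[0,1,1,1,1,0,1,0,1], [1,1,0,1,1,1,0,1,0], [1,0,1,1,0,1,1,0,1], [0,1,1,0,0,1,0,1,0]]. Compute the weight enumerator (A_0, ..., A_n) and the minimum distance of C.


Weight distribution: A_0 = 1, A_2 = 1, A_4 = 7, A_6 = 7. Minimum distance d = 2.

Enumerate all 2^4 = 16 messages m ∈ F_2^4.
For each, compute codeword c = mG in F_2^9, then tally its weight.
  m = 0000 → c = 000000000, weight = 0.
  m = 1000 → c = 011110101, weight = 6.
  m = 0100 → c = 110111010, weight = 6.
  m = 1100 → c = 101001111, weight = 6.
  m = 0010 → c = 101101101, weight = 6.
  m = 1010 → c = 110011000, weight = 4.
  m = 0110 → c = 011010111, weight = 6.
  m = 1110 → c = 000100010, weight = 2.
  m = 0001 → c = 011001010, weight = 4.
  m = 1001 → c = 000111111, weight = 6.
  m = 0101 → c = 101110000, weight = 4.
  m = 1101 → c = 110000101, weight = 4.
  m = 0011 → c = 110100111, weight = 6.
  m = 1011 → c = 101010010, weight = 4.
  m = 0111 → c = 000011101, weight = 4.
  m = 1111 → c = 011101000, weight = 4.
Tally weights:
  weight 0: 1 codewords.
  weight 2: 1 codewords.
  weight 4: 7 codewords.
  weight 6: 7 codewords.
Minimum distance d = smallest w > 0 with A_w > 0 = 2.
Sanity: Σ A_w = 16 = 2^4 = 16 ✓.


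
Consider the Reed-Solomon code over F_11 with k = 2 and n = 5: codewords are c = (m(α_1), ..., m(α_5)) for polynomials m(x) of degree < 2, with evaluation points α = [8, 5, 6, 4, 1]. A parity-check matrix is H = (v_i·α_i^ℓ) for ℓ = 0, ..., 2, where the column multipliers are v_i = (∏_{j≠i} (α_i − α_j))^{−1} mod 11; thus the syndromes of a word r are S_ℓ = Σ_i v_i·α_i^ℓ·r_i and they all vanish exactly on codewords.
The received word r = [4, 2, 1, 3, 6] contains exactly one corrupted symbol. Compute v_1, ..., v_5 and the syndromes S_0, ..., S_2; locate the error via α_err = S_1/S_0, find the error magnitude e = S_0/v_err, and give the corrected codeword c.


S = (9, 6, 4), error at position 1, error magnitude e = 5, c = [10, 2, 1, 3, 6].

Step 1: column multipliers v_i = (∏_{j≠i}(α_i − α_j))^{−1} mod 11.
  i = 1 (α = 8): (8−5)(8−6)(8−4)(8−1) = 3·2·4·7 = 168 ≡ 3, so v_1 = 3^{−1} = 4 (mod 11).
  i = 2 (α = 5): (5−8)(5−6)(5−4)(5−1) = (−3)·(−1)·1·4 = 12 ≡ 1, so v_2 = 1^{−1} = 1 (mod 11).
  i = 3 (α = 6): (6−8)(6−5)(6−4)(6−1) = (−2)·1·2·5 = −20 ≡ 2, so v_3 = 2^{−1} = 6 (mod 11).
  i = 4 (α = 4): (4−8)(4−5)(4−6)(4−1) = (−4)·(−1)·(−2)·3 = −24 ≡ 9, so v_4 = 9^{−1} = 5 (mod 11).
  i = 5 (α = 1): (1−8)(1−5)(1−6)(1−4) = (−7)·(−4)·(−5)·(−3) = 420 ≡ 2, so v_5 = 2^{−1} = 6 (mod 11).
  v = [4, 1, 6, 5, 6].
Step 2: syndromes of r = [4, 2, 1, 3, 6] (all sums mod 11).
  S_0 = Σ v_i r_i = 4·4 + 1·2 + 6·1 + 5·3 + 6·6 = 75 ≡ 9.
  S_1 = Σ v_i α_i r_i = 4·8·4 + 1·5·2 + 6·6·1 + 5·4·3 + 6·1·6 = 270 ≡ 6.
  α_i^2 mod 11 = [9, 3, 3, 5, 1].
  S_2 = Σ v_i α_i^2 r_i = 4·9·4 + 1·3·2 + 6·3·1 + 5·5·3 + 6·1·6 = 279 ≡ 4.
  S = (9, 6, 4) ≠ 0, so r is not a codeword (an error is present).
Step 3: locate the error. For a single error e at position i, S_ℓ = v_i·e·α_i^ℓ, so α_err = S_1/S_0.
  S_0^{−1} = 9^{−1} = 5 (mod 11), so α_err = 6·5 = 30 ≡ 8 = α_1. Error position i = 1.
  Consistency check: S_2/S_1 = 4·2 = 8 ≡ 8 = α_err ✓ (single-error assumption holds).
Step 4: error magnitude e = S_0/v_1 = S_0·∏_{j≠1}(α_1 − α_j) = 9·3 = 27 ≡ 5 (mod 11).
Step 5: correct position 1: c_1 = r_1 − e = 4 − 5 ≡ 10 (mod 11). Hence c = [10, 2, 1, 3, 6].
  Check: interpolating c through the α_i gives m(x) = 7 + 10·x (degree < 2) with m(α_i) = c_i for every i, so c is indeed a codeword.


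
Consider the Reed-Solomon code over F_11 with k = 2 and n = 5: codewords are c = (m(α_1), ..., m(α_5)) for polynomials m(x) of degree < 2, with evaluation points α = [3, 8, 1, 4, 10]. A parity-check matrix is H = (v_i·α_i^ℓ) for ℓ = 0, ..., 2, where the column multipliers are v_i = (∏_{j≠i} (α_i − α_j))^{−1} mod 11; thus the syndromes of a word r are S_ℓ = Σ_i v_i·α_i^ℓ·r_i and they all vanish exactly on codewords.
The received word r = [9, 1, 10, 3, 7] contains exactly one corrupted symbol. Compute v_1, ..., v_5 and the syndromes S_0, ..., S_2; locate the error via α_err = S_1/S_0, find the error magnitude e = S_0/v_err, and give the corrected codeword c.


S = (5, 6, 5), error at position 5, error magnitude e = 7, c = [9, 1, 10, 3, 0].

Step 1: column multipliers v_i = (∏_{j≠i}(α_i − α_j))^{−1} mod 11.
  i = 1 (α = 3): (3−8)(3−1)(3−4)(3−10) = (−5)·2·(−1)·(−7) = −70 ≡ 7, so v_1 = 7^{−1} = 8 (mod 11).
  i = 2 (α = 8): (8−3)(8−1)(8−4)(8−10) = 5·7·4·(−2) = −280 ≡ 6, so v_2 = 6^{−1} = 2 (mod 11).
  i = 3 (α = 1): (1−3)(1−8)(1−4)(1−10) = (−2)·(−7)·(−3)·(−9) = 378 ≡ 4, so v_3 = 4^{−1} = 3 (mod 11).
  i = 4 (α = 4): (4−3)(4−8)(4−1)(4−10) = 1·(−4)·3·(−6) = 72 ≡ 6, so v_4 = 6^{−1} = 2 (mod 11).
  i = 5 (α = 10): (10−3)(10−8)(10−1)(10−4) = 7·2·9·6 = 756 ≡ 8, so v_5 = 8^{−1} = 7 (mod 11).
  v = [8, 2, 3, 2, 7].
Step 2: syndromes of r = [9, 1, 10, 3, 7] (all sums mod 11).
  S_0 = Σ v_i r_i = 8·9 + 2·1 + 3·10 + 2·3 + 7·7 = 159 ≡ 5.
  S_1 = Σ v_i α_i r_i = 8·3·9 + 2·8·1 + 3·1·10 + 2·4·3 + 7·10·7 = 776 ≡ 6.
  α_i^2 mod 11 = [9, 9, 1, 5, 1].
  S_2 = Σ v_i α_i^2 r_i = 8·9·9 + 2·9·1 + 3·1·10 + 2·5·3 + 7·1·7 = 775 ≡ 5.
  S = (5, 6, 5) ≠ 0, so r is not a codeword (an error is present).
Step 3: locate the error. For a single error e at position i, S_ℓ = v_i·e·α_i^ℓ, so α_err = S_1/S_0.
  S_0^{−1} = 5^{−1} = 9 (mod 11), so α_err = 6·9 = 54 ≡ 10 = α_5. Error position i = 5.
  Consistency check: S_2/S_1 = 5·2 = 10 ≡ 10 = α_err ✓ (single-error assumption holds).
Step 4: error magnitude e = S_0/v_5 = S_0·∏_{j≠5}(α_5 − α_j) = 5·8 = 40 ≡ 7 (mod 11).
Step 5: correct position 5: c_5 = r_5 − e = 7 − 7 ≡ 0 (mod 11). Hence c = [9, 1, 10, 3, 0].
  Check: interpolating c through the α_i gives m(x) = 5 + 5·x (degree < 2) with m(α_i) = c_i for every i, so c is indeed a codeword.


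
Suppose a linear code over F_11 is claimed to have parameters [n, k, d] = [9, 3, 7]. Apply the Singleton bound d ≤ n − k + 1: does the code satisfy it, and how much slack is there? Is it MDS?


Singleton RHS = n − k + 1 = 7, slack = 0, bound satisfied, MDS.

Singleton bound: d ≤ n − k + 1.
Here n = 9, k = 3, so n − k + 1 = 7.
Given d = 7, check d ≤ 7: YES.
Slack = (n − k + 1) − d = 0.
The code is MDS (slack = 0).
Description: the claimed parameters are [9, 3, 7]_11; such a code would be MDS (meets Singleton bound).


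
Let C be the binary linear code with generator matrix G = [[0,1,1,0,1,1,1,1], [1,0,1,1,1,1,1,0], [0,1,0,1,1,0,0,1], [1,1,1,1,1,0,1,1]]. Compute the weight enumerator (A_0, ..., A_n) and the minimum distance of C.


Weight distribution: A_0 = 1, A_2 = 1, A_3 = 5, A_4 = 3, A_5 = 2, A_6 = 3, A_7 = 1. Minimum distance d = 2.

Enumerate all 2^4 = 16 messages m ∈ F_2^4.
For each, compute codeword c = mG in F_2^8, then tally its weight.
  m = 0000 → c = 00000000, weight = 0.
  m = 1000 → c = 01101111, weight = 6.
  m = 0100 → c = 10111110, weight = 6.
  m = 1100 → c = 11010001, weight = 4.
  m = 0010 → c = 01011001, weight = 4.
  m = 1010 → c = 00110110, weight = 4.
  m = 0110 → c = 11100111, weight = 6.
  m = 1110 → c = 10001000, weight = 2.
  m = 0001 → c = 11111011, weight = 7.
  m = 1001 → c = 10010100, weight = 3.
  m = 0101 → c = 01000101, weight = 3.
  m = 1101 → c = 00101010, weight = 3.
  m = 0011 → c = 10100010, weight = 3.
  m = 1011 → c = 11001101, weight = 5.
  m = 0111 → c = 00011100, weight = 3.
  m = 1111 → c = 01110011, weight = 5.
Tally weights:
  weight 0: 1 codewords.
  weight 2: 1 codewords.
  weight 3: 5 codewords.
  weight 4: 3 codewords.
  weight 5: 2 codewords.
  weight 6: 3 codewords.
  weight 7: 1 codewords.
Minimum distance d = smallest w > 0 with A_w > 0 = 2.
Sanity: Σ A_w = 16 = 2^4 = 16 ✓.


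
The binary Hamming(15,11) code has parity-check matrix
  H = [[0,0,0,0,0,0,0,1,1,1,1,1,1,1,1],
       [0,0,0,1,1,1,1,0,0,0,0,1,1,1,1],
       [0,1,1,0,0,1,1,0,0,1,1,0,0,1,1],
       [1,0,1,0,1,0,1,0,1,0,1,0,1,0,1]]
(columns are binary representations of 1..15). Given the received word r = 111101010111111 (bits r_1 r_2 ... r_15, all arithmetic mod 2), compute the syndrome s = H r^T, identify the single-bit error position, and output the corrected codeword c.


s = (1, 0, 1, 1)^T, error position = 11, corrected codeword c = 111101010101111

Compute s = H r^T mod 2 one row at a time:
  s_1 = 1 + 0 + 1 + 1 + 1 + 1 + 1 + 1 = 7 ≡ 1 (mod 2).
  s_2 = 1 + 0 + 1 + 0 + 1 + 1 + 1 + 1 = 6 ≡ 0 (mod 2).
  s_3 = 1 + 1 + 1 + 0 + 1 + 1 + 1 + 1 = 7 ≡ 1 (mod 2).
  s_4 = 1 + 1 + 0 + 0 + 0 + 1 + 1 + 1 = 5 ≡ 1 (mod 2).
s = (1, 0, 1, 1)^T — this equals column 11 of H (binary 1011), so error is at position 11.
Correct: flip bit 11 of r = 111101010111111 to get c = 111101010101111.


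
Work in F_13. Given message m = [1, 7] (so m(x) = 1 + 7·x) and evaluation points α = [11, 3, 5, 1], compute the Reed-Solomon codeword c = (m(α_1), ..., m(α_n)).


c = [0, 9, 10, 8]

Message polynomial: m(x) = 1 + 7·x (mod 13).
For each evaluation point α_i, compute m(α_i) mod 13:
  α_1 = 11: Horner steps 7 → 0, so m(11) = 0.
  α_2 = 3: Horner steps 7 → 9, so m(3) = 9.
  α_3 = 5: Horner steps 7 → 10, so m(5) = 10.
  α_4 = 1: Horner steps 7 → 8, so m(1) = 8.
Codeword c = [0, 9, 10, 8] ∈ F_13^4.


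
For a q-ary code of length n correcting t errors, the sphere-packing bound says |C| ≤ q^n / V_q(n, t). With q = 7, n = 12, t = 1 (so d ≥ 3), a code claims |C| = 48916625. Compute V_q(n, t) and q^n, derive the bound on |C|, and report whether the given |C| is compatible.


V_q(n, t) = 73, q^n = 13841287201, Hamming bound = 189606673, |C| = 48916625 ≤ bound (satisfied).

Step 1: Compute V_q(n, t) = Σ_{j=0}^1 C(n, j) (q−1)^j.
  j = 0: C(12,0)·(6)^0 = 1·1 = 1.
  j = 1: C(12,1)·(6)^1 = 12·6 = 72.
  V_q(n, t) = 1 + 72 = 73.
Step 2: q^n = 7^12 = 13841287201.
Step 3: Hamming bound ⌊q^n / V_q(n,t)⌋ = ⌊13841287201/73⌋ = 189606673.
Step 4: Compare |C| = 48916625 to 189606673: satisfied.
The claimed |C| lies below the Hamming bound.


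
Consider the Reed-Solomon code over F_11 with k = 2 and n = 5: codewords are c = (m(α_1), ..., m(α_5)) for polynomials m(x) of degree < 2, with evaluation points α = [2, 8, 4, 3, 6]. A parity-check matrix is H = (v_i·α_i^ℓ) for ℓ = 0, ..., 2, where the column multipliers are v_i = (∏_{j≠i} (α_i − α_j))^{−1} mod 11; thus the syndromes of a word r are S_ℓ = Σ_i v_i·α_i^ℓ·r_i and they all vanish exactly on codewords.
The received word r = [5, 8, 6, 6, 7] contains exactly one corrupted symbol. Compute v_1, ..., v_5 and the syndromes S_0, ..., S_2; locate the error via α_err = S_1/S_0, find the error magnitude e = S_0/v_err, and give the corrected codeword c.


S = (4, 1, 3), error at position 4, error magnitude e = 6, c = [5, 8, 6, 0, 7].

Step 1: column multipliers v_i = (∏_{j≠i}(α_i − α_j))^{−1} mod 11.
  i = 1 (α = 2): (2−8)(2−4)(2−3)(2−6) = (−6)·(−2)·(−1)·(−4) = 48 ≡ 4, so v_1 = 4^{−1} = 3 (mod 11).
  i = 2 (α = 8): (8−2)(8−4)(8−3)(8−6) = 6·4·5·2 = 240 ≡ 9, so v_2 = 9^{−1} = 5 (mod 11).
  i = 3 (α = 4): (4−2)(4−8)(4−3)(4−6) = 2·(−4)·1·(−2) = 16 ≡ 5, so v_3 = 5^{−1} = 9 (mod 11).
  i = 4 (α = 3): (3−2)(3−8)(3−4)(3−6) = 1·(−5)·(−1)·(−3) = −15 ≡ 7, so v_4 = 7^{−1} = 8 (mod 11).
  i = 5 (α = 6): (6−2)(6−8)(6−4)(6−3) = 4·(−2)·2·3 = −48 ≡ 7, so v_5 = 7^{−1} = 8 (mod 11).
  v = [3, 5, 9, 8, 8].
Step 2: syndromes of r = [5, 8, 6, 6, 7] (all sums mod 11).
  S_0 = Σ v_i r_i = 3·5 + 5·8 + 9·6 + 8·6 + 8·7 = 213 ≡ 4.
  S_1 = Σ v_i α_i r_i = 3·2·5 + 5·8·8 + 9·4·6 + 8·3·6 + 8·6·7 = 1046 ≡ 1.
  α_i^2 mod 11 = [4, 9, 5, 9, 3].
  S_2 = Σ v_i α_i^2 r_i = 3·4·5 + 5·9·8 + 9·5·6 + 8·9·6 + 8·3·7 = 1290 ≡ 3.
  S = (4, 1, 3) ≠ 0, so r is not a codeword (an error is present).
Step 3: locate the error. For a single error e at position i, S_ℓ = v_i·e·α_i^ℓ, so α_err = S_1/S_0.
  S_0^{−1} = 4^{−1} = 3 (mod 11), so α_err = 1·3 = 3 ≡ 3 = α_4. Error position i = 4.
  Consistency check: S_2/S_1 = 3·1 = 3 ≡ 3 = α_err ✓ (single-error assumption holds).
Step 4: error magnitude e = S_0/v_4 = S_0·∏_{j≠4}(α_4 − α_j) = 4·7 = 28 ≡ 6 (mod 11).
Step 5: correct position 4: c_4 = r_4 − e = 6 − 6 ≡ 0 (mod 11). Hence c = [5, 8, 6, 0, 7].
  Check: interpolating c through the α_i gives m(x) = 4 + 6·x (degree < 2) with m(α_i) = c_i for every i, so c is indeed a codeword.
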